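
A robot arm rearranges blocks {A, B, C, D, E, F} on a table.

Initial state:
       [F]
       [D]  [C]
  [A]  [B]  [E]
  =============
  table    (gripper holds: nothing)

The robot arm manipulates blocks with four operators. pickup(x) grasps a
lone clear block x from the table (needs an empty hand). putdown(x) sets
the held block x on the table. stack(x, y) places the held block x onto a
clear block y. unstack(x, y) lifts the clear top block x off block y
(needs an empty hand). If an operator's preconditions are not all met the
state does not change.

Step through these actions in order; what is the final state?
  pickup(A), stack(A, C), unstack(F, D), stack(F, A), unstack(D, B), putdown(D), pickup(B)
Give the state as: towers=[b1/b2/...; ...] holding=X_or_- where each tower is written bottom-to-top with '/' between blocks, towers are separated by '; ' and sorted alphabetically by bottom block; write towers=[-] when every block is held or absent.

step 1 (pickup(A)): towers=[B/D/F; E/C] holding=A
step 2 (stack(A, C)): towers=[B/D/F; E/C/A] holding=-
step 3 (unstack(F, D)): towers=[B/D; E/C/A] holding=F
step 4 (stack(F, A)): towers=[B/D; E/C/A/F] holding=-
step 5 (unstack(D, B)): towers=[B; E/C/A/F] holding=D
step 6 (putdown(D)): towers=[B; D; E/C/A/F] holding=-
step 7 (pickup(B)): towers=[D; E/C/A/F] holding=B

towers=[D; E/C/A/F] holding=B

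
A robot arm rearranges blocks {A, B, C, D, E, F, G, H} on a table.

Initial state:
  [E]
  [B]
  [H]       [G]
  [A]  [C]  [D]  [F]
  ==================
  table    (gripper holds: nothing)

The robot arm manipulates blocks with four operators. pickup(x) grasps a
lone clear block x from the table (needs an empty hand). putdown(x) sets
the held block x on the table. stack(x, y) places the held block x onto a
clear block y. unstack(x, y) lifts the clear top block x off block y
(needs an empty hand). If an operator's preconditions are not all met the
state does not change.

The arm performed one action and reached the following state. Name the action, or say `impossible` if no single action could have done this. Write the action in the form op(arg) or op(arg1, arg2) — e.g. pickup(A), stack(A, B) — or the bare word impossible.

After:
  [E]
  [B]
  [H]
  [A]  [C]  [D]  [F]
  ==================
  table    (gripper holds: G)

unstack(G, D)

target: towers=[A/H/B/E; C; D; F] holding=G
     unstack(G, D) → towers=[A/H/B/E; C; D; F] holding=G  ← match
     unstack(E, B) → towers=[A/H/B; C; D/G; F] holding=E
         pickup(F) → towers=[A/H/B/E; C; D/G] holding=F
         pickup(C) → towers=[A/H/B/E; D/G; F] holding=C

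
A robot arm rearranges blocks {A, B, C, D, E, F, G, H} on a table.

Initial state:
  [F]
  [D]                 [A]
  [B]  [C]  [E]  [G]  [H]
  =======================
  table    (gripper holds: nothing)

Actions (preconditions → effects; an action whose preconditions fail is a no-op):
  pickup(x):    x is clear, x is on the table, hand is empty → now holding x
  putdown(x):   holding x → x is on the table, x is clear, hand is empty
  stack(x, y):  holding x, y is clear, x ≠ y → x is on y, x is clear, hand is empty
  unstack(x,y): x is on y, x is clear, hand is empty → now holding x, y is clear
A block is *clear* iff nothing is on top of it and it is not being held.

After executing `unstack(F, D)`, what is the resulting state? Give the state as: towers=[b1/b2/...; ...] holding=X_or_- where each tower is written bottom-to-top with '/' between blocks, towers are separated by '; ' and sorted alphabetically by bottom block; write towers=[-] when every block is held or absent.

before: towers=[B/D/F; C; E; G; H/A] holding=-
pre[unstack(F, D)]: on(F,D) ✓, clear(F) ✓, handempty ✓
all met → apply unstack(F, D)
after:  towers=[B/D; C; E; G; H/A] holding=F

towers=[B/D; C; E; G; H/A] holding=F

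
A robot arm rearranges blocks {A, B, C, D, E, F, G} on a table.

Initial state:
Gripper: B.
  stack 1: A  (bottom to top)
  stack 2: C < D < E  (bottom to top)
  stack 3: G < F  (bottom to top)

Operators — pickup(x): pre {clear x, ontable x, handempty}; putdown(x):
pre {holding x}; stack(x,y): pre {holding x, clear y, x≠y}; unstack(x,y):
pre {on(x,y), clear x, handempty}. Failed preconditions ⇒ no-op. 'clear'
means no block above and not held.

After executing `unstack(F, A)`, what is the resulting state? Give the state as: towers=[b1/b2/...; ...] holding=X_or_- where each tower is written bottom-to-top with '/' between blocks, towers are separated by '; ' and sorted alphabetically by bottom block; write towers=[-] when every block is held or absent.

before: towers=[A; C/D/E; G/F] holding=B
pre[unstack(F, A)]: on(F,A) ✗, clear(F) ✓, handempty ✗
on(F,A), handempty unmet → unstack(F, A) is a no-op
after:  towers=[A; C/D/E; G/F] holding=B

towers=[A; C/D/E; G/F] holding=B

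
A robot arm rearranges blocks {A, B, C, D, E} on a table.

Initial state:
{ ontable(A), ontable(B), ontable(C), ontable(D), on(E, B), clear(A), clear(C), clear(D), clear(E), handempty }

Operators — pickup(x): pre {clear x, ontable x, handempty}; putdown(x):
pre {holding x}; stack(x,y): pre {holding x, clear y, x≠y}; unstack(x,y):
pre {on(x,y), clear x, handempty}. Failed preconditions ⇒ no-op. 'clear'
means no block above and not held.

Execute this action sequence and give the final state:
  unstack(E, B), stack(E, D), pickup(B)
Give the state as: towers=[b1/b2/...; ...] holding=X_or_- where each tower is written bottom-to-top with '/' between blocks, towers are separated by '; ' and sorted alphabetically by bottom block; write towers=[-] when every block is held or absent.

towers=[A; C; D/E] holding=B

step 1 (unstack(E, B)): towers=[A; B; C; D] holding=E
step 2 (stack(E, D)): towers=[A; B; C; D/E] holding=-
step 3 (pickup(B)): towers=[A; C; D/E] holding=B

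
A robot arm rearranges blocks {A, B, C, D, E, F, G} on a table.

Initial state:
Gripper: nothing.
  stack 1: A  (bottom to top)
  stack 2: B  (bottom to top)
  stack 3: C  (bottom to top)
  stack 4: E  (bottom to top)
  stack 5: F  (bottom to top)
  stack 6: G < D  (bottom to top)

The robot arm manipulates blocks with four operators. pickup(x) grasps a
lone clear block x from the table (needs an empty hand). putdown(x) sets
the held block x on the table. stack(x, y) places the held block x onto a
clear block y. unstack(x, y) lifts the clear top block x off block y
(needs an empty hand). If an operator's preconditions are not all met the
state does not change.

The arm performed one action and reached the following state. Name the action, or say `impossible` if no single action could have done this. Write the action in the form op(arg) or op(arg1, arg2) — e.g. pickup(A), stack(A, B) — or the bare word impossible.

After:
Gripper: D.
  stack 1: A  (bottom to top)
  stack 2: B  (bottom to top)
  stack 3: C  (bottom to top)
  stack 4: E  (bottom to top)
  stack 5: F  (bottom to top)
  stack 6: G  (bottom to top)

target: towers=[A; B; C; E; F; G] holding=D
         pickup(B) → towers=[A; C; E; F; G/D] holding=B
         pickup(F) → towers=[A; B; C; E; G/D] holding=F
     unstack(D, G) → towers=[A; B; C; E; F; G] holding=D  ← match
         pickup(A) → towers=[B; C; E; F; G/D] holding=A
         pickup(E) → towers=[A; B; C; F; G/D] holding=E
         pickup(C) → towers=[A; B; E; F; G/D] holding=C

unstack(D, G)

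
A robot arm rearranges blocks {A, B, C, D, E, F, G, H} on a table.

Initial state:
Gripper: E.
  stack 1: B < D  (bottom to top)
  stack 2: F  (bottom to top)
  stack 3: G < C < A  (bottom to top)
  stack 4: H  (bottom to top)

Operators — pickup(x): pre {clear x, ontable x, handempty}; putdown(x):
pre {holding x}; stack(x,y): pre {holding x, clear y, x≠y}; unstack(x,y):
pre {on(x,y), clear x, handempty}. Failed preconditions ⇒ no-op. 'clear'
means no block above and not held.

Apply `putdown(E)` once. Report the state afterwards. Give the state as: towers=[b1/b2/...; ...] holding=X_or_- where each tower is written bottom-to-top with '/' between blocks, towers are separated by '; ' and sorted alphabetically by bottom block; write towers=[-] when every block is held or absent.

towers=[B/D; E; F; G/C/A; H] holding=-

before: towers=[B/D; F; G/C/A; H] holding=E
pre[putdown(E)]: holding(E) yes
all met → apply putdown(E)
after:  towers=[B/D; E; F; G/C/A; H] holding=-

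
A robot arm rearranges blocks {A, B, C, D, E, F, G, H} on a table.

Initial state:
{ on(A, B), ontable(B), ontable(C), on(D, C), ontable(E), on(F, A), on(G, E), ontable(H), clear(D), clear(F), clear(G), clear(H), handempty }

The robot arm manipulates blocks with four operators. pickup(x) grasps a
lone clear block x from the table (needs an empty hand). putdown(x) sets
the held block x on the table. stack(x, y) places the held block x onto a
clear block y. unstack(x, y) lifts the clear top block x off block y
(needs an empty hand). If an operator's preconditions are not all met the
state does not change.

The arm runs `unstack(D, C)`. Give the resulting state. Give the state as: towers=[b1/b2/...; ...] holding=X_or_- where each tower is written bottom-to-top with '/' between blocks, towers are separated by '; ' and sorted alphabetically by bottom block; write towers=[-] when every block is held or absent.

towers=[B/A/F; C; E/G; H] holding=D

before: towers=[B/A/F; C/D; E/G; H] holding=-
pre[unstack(D, C)]: on(D,C) ok, clear(D) ok, handempty ok
all met → apply unstack(D, C)
after:  towers=[B/A/F; C; E/G; H] holding=D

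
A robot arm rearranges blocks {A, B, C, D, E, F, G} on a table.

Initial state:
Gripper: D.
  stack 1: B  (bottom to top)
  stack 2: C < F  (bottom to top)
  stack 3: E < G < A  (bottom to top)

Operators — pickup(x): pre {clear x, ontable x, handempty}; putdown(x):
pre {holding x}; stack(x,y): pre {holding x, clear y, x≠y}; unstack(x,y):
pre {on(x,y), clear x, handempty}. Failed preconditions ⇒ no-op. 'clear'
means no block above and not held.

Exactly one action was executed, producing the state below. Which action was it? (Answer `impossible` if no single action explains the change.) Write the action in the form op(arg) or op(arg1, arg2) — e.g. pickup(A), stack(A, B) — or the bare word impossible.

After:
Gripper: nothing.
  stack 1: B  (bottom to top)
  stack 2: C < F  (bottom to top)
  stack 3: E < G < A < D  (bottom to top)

target: towers=[B; C/F; E/G/A/D] holding=-
        putdown(D) → towers=[B; C/F; D; E/G/A] holding=-
       stack(D, B) → towers=[B/D; C/F; E/G/A] holding=-
       stack(D, F) → towers=[B; C/F/D; E/G/A] holding=-
       stack(D, A) → towers=[B; C/F; E/G/A/D] holding=-  ← match

stack(D, A)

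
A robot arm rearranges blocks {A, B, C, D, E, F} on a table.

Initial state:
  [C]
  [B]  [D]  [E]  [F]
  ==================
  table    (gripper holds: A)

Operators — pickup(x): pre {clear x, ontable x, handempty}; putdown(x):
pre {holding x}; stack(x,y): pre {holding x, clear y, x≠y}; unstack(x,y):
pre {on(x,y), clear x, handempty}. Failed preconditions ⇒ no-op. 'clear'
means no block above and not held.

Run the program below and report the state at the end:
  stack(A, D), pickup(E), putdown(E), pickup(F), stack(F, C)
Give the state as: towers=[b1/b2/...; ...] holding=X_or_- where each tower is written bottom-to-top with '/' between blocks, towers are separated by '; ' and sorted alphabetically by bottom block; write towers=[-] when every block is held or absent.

step 1 (stack(A, D)): towers=[B/C; D/A; E; F] holding=-
step 2 (pickup(E)): towers=[B/C; D/A; F] holding=E
step 3 (putdown(E)): towers=[B/C; D/A; E; F] holding=-
step 4 (pickup(F)): towers=[B/C; D/A; E] holding=F
step 5 (stack(F, C)): towers=[B/C/F; D/A; E] holding=-

towers=[B/C/F; D/A; E] holding=-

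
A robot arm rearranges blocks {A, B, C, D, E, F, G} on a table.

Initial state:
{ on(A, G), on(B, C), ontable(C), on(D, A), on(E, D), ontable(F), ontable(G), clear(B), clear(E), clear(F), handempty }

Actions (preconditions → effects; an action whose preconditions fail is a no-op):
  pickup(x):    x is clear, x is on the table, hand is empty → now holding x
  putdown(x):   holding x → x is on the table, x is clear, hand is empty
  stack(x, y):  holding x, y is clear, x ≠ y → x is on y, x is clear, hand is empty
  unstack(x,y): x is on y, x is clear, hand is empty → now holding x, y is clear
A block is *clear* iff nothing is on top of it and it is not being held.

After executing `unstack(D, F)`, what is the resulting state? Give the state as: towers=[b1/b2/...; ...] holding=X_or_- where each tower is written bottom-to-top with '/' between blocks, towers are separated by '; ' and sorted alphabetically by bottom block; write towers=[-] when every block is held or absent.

towers=[C/B; F; G/A/D/E] holding=-

before: towers=[C/B; F; G/A/D/E] holding=-
pre[unstack(D, F)]: on(D,F) fail, clear(D) fail, handempty ok
on(D,F), clear(D) unmet → unstack(D, F) is a no-op
after:  towers=[C/B; F; G/A/D/E] holding=-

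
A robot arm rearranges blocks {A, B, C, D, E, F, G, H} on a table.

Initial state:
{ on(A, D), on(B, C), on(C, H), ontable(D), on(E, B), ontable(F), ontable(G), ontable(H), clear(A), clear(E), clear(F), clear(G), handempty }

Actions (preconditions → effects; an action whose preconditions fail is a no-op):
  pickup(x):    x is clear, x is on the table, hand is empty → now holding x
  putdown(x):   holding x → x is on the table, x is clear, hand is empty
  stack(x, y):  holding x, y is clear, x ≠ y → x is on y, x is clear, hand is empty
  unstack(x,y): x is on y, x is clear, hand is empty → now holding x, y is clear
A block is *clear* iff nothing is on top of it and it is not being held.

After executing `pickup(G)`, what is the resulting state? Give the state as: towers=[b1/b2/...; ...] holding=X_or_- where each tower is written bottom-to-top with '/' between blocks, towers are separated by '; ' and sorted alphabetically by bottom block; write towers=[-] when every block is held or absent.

towers=[D/A; F; H/C/B/E] holding=G

before: towers=[D/A; F; G; H/C/B/E] holding=-
pre[pickup(G)]: clear(G) yes, ontable(G) yes, handempty yes
all met → apply pickup(G)
after:  towers=[D/A; F; H/C/B/E] holding=G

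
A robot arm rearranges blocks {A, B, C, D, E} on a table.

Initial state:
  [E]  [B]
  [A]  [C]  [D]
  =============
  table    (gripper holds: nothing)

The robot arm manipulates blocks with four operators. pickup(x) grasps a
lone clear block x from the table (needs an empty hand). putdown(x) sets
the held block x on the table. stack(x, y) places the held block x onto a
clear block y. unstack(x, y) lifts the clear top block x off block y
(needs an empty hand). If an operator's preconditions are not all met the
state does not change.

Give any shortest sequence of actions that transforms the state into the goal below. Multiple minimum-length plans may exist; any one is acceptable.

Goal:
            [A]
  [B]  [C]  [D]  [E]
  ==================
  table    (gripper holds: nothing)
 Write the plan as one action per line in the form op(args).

unstack(B, C)
putdown(B)
unstack(E, A)
putdown(E)
pickup(A)
stack(A, D)

step 1 (unstack(B, C)): towers=[A/E; C; D] holding=B
step 2 (putdown(B)): towers=[A/E; B; C; D] holding=-
step 3 (unstack(E, A)): towers=[A; B; C; D] holding=E
step 4 (putdown(E)): towers=[A; B; C; D; E] holding=-
step 5 (pickup(A)): towers=[B; C; D; E] holding=A
step 6 (stack(A, D)): towers=[B; C; D/A; E] holding=-
goal check: towers=[B; C; D/A; E] holding=- — reached (length 6, optimal by BFS)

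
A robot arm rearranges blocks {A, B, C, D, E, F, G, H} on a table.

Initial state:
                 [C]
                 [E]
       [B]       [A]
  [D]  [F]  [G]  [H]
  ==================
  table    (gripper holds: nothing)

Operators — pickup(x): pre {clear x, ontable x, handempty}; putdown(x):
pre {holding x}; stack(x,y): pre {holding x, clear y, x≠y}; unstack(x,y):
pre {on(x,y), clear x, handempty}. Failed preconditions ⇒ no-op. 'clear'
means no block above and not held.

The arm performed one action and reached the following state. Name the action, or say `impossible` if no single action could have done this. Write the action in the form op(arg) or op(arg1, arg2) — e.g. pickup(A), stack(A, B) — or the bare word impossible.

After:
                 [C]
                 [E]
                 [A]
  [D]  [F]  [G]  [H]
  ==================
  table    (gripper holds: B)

unstack(B, F)

target: towers=[D; F; G; H/A/E/C] holding=B
         pickup(G) → towers=[D; F/B; H/A/E/C] holding=G
     unstack(B, F) → towers=[D; F; G; H/A/E/C] holding=B  ← match
         pickup(D) → towers=[F/B; G; H/A/E/C] holding=D
     unstack(C, E) → towers=[D; F/B; G; H/A/E] holding=C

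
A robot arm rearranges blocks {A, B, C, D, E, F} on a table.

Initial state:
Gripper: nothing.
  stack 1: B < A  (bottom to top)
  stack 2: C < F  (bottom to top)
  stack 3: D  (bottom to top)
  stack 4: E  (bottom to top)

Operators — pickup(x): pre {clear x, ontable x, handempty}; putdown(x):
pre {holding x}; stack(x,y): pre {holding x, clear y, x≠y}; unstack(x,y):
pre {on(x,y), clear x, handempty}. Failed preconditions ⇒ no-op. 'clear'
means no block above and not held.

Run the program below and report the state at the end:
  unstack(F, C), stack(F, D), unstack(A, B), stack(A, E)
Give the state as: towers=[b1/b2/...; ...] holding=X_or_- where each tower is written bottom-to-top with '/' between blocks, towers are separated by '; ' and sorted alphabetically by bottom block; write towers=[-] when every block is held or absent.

step 1 (unstack(F, C)): towers=[B/A; C; D; E] holding=F
step 2 (stack(F, D)): towers=[B/A; C; D/F; E] holding=-
step 3 (unstack(A, B)): towers=[B; C; D/F; E] holding=A
step 4 (stack(A, E)): towers=[B; C; D/F; E/A] holding=-

towers=[B; C; D/F; E/A] holding=-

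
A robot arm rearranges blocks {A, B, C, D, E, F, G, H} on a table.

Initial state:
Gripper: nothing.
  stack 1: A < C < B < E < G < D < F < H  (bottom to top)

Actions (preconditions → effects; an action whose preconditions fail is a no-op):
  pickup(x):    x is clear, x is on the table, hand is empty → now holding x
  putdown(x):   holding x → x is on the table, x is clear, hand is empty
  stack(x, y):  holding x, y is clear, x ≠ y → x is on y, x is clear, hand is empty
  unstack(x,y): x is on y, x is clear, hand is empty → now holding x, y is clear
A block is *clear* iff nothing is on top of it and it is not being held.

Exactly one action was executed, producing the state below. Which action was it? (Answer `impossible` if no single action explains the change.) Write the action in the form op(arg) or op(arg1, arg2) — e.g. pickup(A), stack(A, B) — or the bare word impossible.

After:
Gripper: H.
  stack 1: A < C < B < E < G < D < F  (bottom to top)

target: towers=[A/C/B/E/G/D/F] holding=H
     unstack(H, F) → towers=[A/C/B/E/G/D/F] holding=H  ← match

unstack(H, F)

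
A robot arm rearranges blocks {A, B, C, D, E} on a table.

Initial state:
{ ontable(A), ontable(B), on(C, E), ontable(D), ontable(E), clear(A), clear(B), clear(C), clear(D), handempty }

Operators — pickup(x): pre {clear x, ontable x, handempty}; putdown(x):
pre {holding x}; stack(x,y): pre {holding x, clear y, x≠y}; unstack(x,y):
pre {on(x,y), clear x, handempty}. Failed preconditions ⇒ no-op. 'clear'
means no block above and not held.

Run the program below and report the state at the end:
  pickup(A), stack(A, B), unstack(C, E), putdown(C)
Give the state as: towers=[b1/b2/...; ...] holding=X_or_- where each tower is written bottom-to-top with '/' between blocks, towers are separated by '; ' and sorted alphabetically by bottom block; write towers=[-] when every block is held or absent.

towers=[B/A; C; D; E] holding=-

step 1 (pickup(A)): towers=[B; D; E/C] holding=A
step 2 (stack(A, B)): towers=[B/A; D; E/C] holding=-
step 3 (unstack(C, E)): towers=[B/A; D; E] holding=C
step 4 (putdown(C)): towers=[B/A; C; D; E] holding=-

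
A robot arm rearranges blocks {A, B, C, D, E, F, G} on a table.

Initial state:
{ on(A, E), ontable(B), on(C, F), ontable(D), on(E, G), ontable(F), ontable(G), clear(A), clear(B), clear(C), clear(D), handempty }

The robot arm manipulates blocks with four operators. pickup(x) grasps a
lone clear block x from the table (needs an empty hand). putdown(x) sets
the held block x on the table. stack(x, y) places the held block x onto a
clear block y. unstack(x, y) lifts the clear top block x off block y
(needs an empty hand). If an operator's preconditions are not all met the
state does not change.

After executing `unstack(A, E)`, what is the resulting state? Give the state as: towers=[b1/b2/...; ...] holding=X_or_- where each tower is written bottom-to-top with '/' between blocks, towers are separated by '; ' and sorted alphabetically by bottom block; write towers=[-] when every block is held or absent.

before: towers=[B; D; F/C; G/E/A] holding=-
pre[unstack(A, E)]: on(A,E) ✓, clear(A) ✓, handempty ✓
all met → apply unstack(A, E)
after:  towers=[B; D; F/C; G/E] holding=A

towers=[B; D; F/C; G/E] holding=A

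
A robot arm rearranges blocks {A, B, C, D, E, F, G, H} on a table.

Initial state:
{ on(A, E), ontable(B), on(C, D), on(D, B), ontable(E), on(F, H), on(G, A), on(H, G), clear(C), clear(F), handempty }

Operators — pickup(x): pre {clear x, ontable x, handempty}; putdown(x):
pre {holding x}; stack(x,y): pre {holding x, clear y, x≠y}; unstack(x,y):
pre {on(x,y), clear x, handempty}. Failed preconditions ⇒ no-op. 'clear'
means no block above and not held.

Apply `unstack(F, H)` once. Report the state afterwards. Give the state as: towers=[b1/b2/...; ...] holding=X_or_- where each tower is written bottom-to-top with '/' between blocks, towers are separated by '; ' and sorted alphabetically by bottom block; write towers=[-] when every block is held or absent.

before: towers=[B/D/C; E/A/G/H/F] holding=-
pre[unstack(F, H)]: on(F,H) ok, clear(F) ok, handempty ok
all met → apply unstack(F, H)
after:  towers=[B/D/C; E/A/G/H] holding=F

towers=[B/D/C; E/A/G/H] holding=F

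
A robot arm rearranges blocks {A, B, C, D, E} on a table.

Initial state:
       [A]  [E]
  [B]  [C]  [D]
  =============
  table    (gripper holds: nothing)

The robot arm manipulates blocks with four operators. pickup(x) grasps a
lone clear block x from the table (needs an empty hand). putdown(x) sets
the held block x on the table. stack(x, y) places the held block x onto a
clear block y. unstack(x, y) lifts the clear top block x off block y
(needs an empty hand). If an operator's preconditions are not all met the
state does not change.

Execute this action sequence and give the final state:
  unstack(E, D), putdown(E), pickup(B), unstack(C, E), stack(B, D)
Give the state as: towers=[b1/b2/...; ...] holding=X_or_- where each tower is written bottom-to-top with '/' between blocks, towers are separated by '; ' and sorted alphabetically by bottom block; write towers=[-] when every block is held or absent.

towers=[C/A; D/B; E] holding=-

step 1 (unstack(E, D)): towers=[B; C/A; D] holding=E
step 2 (putdown(E)): towers=[B; C/A; D; E] holding=-
step 3 (pickup(B)): towers=[C/A; D; E] holding=B
step 4 (unstack(C, E)) [no-op]: towers=[C/A; D; E] holding=B
step 5 (stack(B, D)): towers=[C/A; D/B; E] holding=-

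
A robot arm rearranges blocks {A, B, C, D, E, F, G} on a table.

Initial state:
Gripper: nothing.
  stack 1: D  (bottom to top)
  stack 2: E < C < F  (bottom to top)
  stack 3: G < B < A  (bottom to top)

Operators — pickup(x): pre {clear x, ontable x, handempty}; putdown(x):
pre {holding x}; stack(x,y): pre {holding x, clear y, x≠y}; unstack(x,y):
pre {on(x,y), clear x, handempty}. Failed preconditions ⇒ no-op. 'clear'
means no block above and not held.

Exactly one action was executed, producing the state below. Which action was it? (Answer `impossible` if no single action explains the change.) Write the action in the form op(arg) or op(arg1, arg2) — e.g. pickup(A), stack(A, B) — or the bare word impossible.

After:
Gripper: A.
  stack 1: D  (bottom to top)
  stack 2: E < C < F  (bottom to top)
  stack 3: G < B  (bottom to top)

unstack(A, B)

target: towers=[D; E/C/F; G/B] holding=A
     unstack(F, C) → towers=[D; E/C; G/B/A] holding=F
         pickup(D) → towers=[E/C/F; G/B/A] holding=D
     unstack(A, B) → towers=[D; E/C/F; G/B] holding=A  ← match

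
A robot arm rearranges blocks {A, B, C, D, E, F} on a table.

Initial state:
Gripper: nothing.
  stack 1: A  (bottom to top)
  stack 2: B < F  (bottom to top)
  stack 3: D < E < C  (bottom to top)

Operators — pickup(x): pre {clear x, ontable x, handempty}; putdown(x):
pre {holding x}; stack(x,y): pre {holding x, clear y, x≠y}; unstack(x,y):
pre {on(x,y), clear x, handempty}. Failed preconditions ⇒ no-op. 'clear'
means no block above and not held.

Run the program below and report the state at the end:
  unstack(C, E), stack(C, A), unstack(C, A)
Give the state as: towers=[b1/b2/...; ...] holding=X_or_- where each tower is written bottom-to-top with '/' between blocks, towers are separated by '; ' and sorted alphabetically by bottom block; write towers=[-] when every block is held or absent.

step 1 (unstack(C, E)): towers=[A; B/F; D/E] holding=C
step 2 (stack(C, A)): towers=[A/C; B/F; D/E] holding=-
step 3 (unstack(C, A)): towers=[A; B/F; D/E] holding=C

towers=[A; B/F; D/E] holding=C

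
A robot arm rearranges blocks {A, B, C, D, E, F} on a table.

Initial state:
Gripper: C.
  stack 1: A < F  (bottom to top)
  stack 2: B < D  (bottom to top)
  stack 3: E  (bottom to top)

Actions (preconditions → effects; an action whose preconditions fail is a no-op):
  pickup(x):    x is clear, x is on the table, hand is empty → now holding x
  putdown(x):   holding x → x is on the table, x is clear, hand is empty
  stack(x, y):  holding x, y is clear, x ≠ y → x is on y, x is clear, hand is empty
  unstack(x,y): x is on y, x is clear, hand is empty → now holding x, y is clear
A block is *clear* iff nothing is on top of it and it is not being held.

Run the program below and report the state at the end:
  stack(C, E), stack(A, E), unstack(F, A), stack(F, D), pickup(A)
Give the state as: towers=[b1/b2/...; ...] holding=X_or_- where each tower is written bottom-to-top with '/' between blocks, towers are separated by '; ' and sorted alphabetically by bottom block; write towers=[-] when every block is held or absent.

step 1 (stack(C, E)): towers=[A/F; B/D; E/C] holding=-
step 2 (stack(A, E)) [no-op]: towers=[A/F; B/D; E/C] holding=-
step 3 (unstack(F, A)): towers=[A; B/D; E/C] holding=F
step 4 (stack(F, D)): towers=[A; B/D/F; E/C] holding=-
step 5 (pickup(A)): towers=[B/D/F; E/C] holding=A

towers=[B/D/F; E/C] holding=A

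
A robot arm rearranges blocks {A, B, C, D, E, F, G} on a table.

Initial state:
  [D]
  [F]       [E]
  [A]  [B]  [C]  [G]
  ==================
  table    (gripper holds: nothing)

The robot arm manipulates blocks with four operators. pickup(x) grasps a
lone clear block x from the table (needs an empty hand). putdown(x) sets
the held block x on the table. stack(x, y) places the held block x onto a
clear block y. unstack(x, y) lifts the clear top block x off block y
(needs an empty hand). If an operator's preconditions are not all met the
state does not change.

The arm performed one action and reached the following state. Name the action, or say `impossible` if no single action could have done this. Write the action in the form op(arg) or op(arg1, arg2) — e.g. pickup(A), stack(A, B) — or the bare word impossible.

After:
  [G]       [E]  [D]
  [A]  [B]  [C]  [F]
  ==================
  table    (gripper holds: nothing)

impossible

target: towers=[A/G; B; C/E; F/D] holding=-
         pickup(B) → towers=[A/F/D; C/E; G] holding=B
         pickup(G) → towers=[A/F/D; B; C/E] holding=G
     unstack(D, F) → towers=[A/F; B; C/E; G] holding=D
     unstack(E, C) → towers=[A/F/D; B; C; G] holding=E
none of the 4 applicable actions match → impossible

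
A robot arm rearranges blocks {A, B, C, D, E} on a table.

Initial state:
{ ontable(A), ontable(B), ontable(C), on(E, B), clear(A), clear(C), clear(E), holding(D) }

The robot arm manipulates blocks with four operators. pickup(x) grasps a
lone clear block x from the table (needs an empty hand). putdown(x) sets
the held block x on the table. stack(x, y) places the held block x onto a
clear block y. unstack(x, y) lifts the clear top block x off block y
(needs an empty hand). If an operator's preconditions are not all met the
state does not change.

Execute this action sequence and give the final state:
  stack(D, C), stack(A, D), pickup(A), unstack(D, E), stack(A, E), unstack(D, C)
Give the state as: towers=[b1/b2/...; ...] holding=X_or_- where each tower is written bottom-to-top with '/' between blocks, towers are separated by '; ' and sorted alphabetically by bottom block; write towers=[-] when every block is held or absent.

step 1 (stack(D, C)): towers=[A; B/E; C/D] holding=-
step 2 (stack(A, D)) [no-op]: towers=[A; B/E; C/D] holding=-
step 3 (pickup(A)): towers=[B/E; C/D] holding=A
step 4 (unstack(D, E)) [no-op]: towers=[B/E; C/D] holding=A
step 5 (stack(A, E)): towers=[B/E/A; C/D] holding=-
step 6 (unstack(D, C)): towers=[B/E/A; C] holding=D

towers=[B/E/A; C] holding=D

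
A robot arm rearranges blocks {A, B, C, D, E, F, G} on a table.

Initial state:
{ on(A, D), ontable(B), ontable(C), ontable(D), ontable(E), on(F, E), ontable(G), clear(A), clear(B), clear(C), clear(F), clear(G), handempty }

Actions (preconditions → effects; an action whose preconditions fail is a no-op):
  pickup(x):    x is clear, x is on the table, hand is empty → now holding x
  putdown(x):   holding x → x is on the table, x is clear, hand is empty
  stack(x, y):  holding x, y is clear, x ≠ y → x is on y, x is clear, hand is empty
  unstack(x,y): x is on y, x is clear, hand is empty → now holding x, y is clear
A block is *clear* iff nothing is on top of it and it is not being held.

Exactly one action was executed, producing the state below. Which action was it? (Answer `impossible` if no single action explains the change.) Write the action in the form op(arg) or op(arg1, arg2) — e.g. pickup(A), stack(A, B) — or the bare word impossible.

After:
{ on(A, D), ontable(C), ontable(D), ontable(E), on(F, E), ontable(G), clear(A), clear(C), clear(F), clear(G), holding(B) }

pickup(B)

target: towers=[C; D/A; E/F; G] holding=B
         pickup(B) → towers=[C; D/A; E/F; G] holding=B  ← match
     unstack(F, E) → towers=[B; C; D/A; E; G] holding=F
         pickup(G) → towers=[B; C; D/A; E/F] holding=G
     unstack(A, D) → towers=[B; C; D; E/F; G] holding=A
         pickup(C) → towers=[B; D/A; E/F; G] holding=C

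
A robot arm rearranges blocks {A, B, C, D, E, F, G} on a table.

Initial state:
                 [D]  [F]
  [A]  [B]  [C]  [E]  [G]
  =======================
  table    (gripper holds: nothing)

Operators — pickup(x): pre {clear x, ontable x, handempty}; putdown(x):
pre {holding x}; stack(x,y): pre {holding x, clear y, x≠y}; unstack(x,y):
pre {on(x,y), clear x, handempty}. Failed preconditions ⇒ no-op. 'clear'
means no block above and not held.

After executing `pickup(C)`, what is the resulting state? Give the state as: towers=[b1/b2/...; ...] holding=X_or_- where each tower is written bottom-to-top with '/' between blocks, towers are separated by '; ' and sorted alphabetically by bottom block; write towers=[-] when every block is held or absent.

before: towers=[A; B; C; E/D; G/F] holding=-
pre[pickup(C)]: clear(C) yes, ontable(C) yes, handempty yes
all met → apply pickup(C)
after:  towers=[A; B; E/D; G/F] holding=C

towers=[A; B; E/D; G/F] holding=C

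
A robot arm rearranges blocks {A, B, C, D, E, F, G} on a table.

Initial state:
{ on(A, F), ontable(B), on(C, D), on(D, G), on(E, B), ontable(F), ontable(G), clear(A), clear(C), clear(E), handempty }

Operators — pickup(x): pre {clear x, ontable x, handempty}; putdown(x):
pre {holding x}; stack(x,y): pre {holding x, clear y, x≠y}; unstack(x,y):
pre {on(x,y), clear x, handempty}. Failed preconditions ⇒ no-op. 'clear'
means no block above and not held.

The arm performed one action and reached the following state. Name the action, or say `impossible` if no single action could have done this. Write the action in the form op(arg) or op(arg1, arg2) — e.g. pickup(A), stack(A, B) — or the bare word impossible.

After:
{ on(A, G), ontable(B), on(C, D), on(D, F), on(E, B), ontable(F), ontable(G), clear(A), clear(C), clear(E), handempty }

impossible

target: towers=[B/E; F/D/C; G/A] holding=-
     unstack(A, F) → towers=[B/E; F; G/D/C] holding=A
     unstack(E, B) → towers=[B; F/A; G/D/C] holding=E
     unstack(C, D) → towers=[B/E; F/A; G/D] holding=C
none of the 3 applicable actions match → impossible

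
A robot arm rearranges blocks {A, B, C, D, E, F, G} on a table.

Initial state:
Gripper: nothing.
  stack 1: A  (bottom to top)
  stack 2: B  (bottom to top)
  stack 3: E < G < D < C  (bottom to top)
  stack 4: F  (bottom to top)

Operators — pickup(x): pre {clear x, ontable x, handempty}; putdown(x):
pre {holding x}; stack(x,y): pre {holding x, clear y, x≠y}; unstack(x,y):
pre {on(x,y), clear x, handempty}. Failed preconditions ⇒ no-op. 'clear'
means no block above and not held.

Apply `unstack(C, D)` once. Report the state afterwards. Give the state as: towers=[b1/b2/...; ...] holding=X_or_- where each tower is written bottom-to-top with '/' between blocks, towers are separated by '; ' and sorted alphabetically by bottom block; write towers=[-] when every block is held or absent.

towers=[A; B; E/G/D; F] holding=C

before: towers=[A; B; E/G/D/C; F] holding=-
pre[unstack(C, D)]: on(C,D) ok, clear(C) ok, handempty ok
all met → apply unstack(C, D)
after:  towers=[A; B; E/G/D; F] holding=C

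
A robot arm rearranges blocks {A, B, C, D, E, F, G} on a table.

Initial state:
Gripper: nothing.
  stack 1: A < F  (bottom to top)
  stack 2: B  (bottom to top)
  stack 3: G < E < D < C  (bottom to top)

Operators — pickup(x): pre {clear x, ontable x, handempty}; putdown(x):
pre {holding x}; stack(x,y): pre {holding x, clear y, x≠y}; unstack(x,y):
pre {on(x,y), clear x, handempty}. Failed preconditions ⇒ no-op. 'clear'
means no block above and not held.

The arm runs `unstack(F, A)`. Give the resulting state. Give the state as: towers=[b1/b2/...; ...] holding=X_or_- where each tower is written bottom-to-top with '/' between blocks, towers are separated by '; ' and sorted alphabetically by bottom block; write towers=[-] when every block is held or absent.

towers=[A; B; G/E/D/C] holding=F

before: towers=[A/F; B; G/E/D/C] holding=-
pre[unstack(F, A)]: on(F,A) ok, clear(F) ok, handempty ok
all met → apply unstack(F, A)
after:  towers=[A; B; G/E/D/C] holding=F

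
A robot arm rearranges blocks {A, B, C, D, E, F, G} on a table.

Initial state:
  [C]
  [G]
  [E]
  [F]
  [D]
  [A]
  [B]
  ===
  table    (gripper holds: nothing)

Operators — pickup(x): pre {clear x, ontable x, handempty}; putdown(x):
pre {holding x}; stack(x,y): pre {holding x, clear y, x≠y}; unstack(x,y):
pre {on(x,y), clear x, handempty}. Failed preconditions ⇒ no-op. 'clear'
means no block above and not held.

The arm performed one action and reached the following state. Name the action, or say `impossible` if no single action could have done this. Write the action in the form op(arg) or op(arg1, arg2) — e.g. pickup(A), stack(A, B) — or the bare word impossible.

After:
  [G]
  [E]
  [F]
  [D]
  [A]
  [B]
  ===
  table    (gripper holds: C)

target: towers=[B/A/D/F/E/G] holding=C
     unstack(C, G) → towers=[B/A/D/F/E/G] holding=C  ← match

unstack(C, G)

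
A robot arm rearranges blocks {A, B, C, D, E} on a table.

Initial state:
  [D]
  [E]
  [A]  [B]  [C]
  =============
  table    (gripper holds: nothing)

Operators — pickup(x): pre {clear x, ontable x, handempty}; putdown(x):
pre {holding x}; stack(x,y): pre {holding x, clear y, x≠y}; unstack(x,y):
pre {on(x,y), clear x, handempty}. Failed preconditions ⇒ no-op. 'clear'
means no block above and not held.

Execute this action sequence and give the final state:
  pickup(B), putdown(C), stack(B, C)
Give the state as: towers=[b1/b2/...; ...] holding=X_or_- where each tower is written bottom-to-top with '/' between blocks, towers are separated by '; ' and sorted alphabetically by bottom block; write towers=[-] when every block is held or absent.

step 1 (pickup(B)): towers=[A/E/D; C] holding=B
step 2 (putdown(C)) [no-op]: towers=[A/E/D; C] holding=B
step 3 (stack(B, C)): towers=[A/E/D; C/B] holding=-

towers=[A/E/D; C/B] holding=-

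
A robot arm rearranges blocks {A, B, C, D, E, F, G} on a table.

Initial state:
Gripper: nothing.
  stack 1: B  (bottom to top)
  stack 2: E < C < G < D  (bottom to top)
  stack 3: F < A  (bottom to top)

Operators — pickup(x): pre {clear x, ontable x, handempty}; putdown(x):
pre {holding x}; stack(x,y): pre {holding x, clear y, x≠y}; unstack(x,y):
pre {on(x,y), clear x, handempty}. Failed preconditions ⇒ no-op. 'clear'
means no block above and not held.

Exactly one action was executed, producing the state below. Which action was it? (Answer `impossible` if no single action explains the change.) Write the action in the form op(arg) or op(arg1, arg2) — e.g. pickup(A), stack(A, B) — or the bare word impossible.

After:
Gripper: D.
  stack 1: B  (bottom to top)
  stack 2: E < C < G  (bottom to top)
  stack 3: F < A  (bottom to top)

unstack(D, G)

target: towers=[B; E/C/G; F/A] holding=D
         pickup(B) → towers=[E/C/G/D; F/A] holding=B
     unstack(D, G) → towers=[B; E/C/G; F/A] holding=D  ← match
     unstack(A, F) → towers=[B; E/C/G/D; F] holding=A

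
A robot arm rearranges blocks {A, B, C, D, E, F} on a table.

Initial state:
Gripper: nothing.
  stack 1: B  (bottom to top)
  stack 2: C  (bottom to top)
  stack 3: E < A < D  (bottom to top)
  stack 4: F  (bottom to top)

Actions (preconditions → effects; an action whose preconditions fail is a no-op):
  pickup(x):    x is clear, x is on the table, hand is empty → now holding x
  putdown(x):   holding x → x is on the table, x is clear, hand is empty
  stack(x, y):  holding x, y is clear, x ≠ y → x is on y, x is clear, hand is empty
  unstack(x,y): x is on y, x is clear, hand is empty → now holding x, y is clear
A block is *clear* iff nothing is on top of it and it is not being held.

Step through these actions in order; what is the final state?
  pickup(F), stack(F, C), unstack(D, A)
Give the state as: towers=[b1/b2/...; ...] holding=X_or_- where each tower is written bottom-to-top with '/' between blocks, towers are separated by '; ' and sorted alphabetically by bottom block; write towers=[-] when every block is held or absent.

step 1 (pickup(F)): towers=[B; C; E/A/D] holding=F
step 2 (stack(F, C)): towers=[B; C/F; E/A/D] holding=-
step 3 (unstack(D, A)): towers=[B; C/F; E/A] holding=D

towers=[B; C/F; E/A] holding=D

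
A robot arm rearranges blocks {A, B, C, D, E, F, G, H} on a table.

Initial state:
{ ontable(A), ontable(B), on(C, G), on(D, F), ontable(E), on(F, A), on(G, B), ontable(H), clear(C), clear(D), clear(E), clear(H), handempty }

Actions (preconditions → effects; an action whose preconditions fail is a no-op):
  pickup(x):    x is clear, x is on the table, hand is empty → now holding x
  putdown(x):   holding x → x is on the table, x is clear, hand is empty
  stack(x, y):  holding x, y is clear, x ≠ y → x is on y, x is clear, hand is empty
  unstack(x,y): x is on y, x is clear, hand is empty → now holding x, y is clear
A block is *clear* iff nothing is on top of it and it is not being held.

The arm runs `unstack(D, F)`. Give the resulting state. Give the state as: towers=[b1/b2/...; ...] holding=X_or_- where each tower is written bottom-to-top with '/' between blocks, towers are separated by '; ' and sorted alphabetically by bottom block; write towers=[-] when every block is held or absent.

before: towers=[A/F/D; B/G/C; E; H] holding=-
pre[unstack(D, F)]: on(D,F) ✓, clear(D) ✓, handempty ✓
all met → apply unstack(D, F)
after:  towers=[A/F; B/G/C; E; H] holding=D

towers=[A/F; B/G/C; E; H] holding=D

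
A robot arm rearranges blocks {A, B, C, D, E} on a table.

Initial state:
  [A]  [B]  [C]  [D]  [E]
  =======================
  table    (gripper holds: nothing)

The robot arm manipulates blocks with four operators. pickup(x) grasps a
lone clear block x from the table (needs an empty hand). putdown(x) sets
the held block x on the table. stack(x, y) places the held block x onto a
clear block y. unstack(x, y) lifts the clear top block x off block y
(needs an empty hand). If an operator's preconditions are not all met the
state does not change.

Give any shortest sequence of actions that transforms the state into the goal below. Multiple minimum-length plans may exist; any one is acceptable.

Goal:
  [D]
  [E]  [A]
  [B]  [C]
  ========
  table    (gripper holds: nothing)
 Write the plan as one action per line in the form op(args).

pickup(A)
stack(A, C)
pickup(E)
stack(E, B)
pickup(D)
stack(D, E)

step 1 (pickup(A)): towers=[B; C; D; E] holding=A
step 2 (stack(A, C)): towers=[B; C/A; D; E] holding=-
step 3 (pickup(E)): towers=[B; C/A; D] holding=E
step 4 (stack(E, B)): towers=[B/E; C/A; D] holding=-
step 5 (pickup(D)): towers=[B/E; C/A] holding=D
step 6 (stack(D, E)): towers=[B/E/D; C/A] holding=-
goal check: towers=[B/E/D; C/A] holding=- — reached (length 6, optimal by BFS)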